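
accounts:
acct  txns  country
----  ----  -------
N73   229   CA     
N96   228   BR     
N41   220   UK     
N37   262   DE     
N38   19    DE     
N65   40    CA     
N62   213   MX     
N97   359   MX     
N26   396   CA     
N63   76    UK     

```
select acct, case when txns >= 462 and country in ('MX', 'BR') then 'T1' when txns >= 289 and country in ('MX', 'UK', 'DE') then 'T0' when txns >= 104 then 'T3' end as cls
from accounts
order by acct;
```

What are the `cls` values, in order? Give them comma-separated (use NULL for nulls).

T3, T3, NULL, T3, T3, NULL, NULL, T3, T3, T0

acct=N26: txns >= 104 → T3
acct=N37: txns >= 104 → T3
acct=N38: (no match → NULL) → NULL
acct=N41: txns >= 104 → T3
acct=N62: txns >= 104 → T3
acct=N63: (no match → NULL) → NULL
acct=N65: (no match → NULL) → NULL
acct=N73: txns >= 104 → T3
acct=N96: txns >= 104 → T3
acct=N97: txns >= 289 and country in ('MX', 'UK', 'DE') → T0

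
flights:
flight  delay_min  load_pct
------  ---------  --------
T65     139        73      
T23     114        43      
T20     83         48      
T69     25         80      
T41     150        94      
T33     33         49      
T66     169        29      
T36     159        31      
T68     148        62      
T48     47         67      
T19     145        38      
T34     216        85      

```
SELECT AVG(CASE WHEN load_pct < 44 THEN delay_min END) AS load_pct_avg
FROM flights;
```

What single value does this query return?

146.75

flight=T65: ✗
flight=T23: ✓ → 114
flight=T20: ✗
flight=T69: ✗
flight=T41: ✗
flight=T33: ✗
flight=T66: ✓ → 169
flight=T36: ✓ → 159
flight=T68: ✗
flight=T48: ✗
flight=T19: ✓ → 145
flight=T34: ✗
load_pct_avg = (114 + 169 + 159 + 145) / 4 = 146.75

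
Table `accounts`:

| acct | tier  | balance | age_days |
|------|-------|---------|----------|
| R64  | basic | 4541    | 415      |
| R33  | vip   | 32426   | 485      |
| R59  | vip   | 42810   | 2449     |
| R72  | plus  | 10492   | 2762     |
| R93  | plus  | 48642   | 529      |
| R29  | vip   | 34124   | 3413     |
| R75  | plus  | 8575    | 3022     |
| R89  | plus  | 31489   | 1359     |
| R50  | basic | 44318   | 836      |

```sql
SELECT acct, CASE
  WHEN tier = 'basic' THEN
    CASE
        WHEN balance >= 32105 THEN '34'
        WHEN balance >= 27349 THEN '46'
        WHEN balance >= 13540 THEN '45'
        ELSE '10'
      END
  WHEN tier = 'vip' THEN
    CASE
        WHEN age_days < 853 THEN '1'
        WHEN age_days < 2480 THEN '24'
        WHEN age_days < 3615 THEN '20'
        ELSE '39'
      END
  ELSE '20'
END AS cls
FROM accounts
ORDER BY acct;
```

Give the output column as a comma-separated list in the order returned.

acct=R29: tier='vip' → inner[age_days < 3615] → 20
acct=R33: tier='vip' → inner[age_days < 853] → 1
acct=R50: tier='basic' → inner[balance >= 32105] → 34
acct=R59: tier='vip' → inner[age_days < 2480] → 24
acct=R64: tier='basic' → inner[ELSE] → 10
acct=R72: tier='plus' → outer ELSE → 20
acct=R75: tier='plus' → outer ELSE → 20
acct=R89: tier='plus' → outer ELSE → 20
acct=R93: tier='plus' → outer ELSE → 20

20, 1, 34, 24, 10, 20, 20, 20, 20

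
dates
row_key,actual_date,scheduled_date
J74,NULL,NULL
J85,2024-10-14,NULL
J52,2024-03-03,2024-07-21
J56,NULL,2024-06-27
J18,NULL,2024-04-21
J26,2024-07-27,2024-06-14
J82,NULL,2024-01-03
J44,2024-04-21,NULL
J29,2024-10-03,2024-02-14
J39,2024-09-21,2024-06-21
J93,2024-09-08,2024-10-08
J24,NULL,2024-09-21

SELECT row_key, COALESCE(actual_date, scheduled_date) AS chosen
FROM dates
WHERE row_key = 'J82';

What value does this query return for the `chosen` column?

row_key = J82: actual_date=NULL, scheduled_date=2024-01-03.
actual_date=NULL, scheduled_date=2024-01-03 → 2024-01-03

2024-01-03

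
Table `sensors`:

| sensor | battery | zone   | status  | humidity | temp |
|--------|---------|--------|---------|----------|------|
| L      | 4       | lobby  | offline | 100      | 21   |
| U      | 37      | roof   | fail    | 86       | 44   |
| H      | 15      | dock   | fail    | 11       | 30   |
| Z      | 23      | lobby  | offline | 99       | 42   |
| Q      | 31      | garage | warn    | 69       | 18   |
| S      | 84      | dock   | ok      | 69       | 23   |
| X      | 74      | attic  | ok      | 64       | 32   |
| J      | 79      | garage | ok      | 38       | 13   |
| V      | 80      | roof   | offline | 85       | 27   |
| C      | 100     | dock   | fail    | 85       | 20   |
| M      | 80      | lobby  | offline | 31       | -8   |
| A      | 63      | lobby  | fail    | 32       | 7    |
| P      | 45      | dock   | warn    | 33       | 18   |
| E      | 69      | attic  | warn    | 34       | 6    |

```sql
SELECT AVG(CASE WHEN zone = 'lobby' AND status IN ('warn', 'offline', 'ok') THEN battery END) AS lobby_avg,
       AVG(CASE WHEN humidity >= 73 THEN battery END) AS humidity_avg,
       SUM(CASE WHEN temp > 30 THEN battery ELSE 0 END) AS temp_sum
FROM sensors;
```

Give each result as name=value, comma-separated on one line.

lobby_avg=35.6666666667, humidity_avg=48.8, temp_sum=134

[lobby_avg: zone = 'lobby' AND status IN ('warn', 'offline', 'ok')]
sensor=L: ✓ → 4
sensor=U: ✗
sensor=H: ✗
sensor=Z: ✓ → 23
sensor=Q: ✗
sensor=S: ✗
sensor=X: ✗
sensor=J: ✗
sensor=V: ✗
sensor=C: ✗
sensor=M: ✓ → 80
sensor=A: ✗
sensor=P: ✗
sensor=E: ✗
lobby_avg = (4 + 23 + 80) / 3 = 35.6666666667
—
[humidity_avg: humidity >= 73]
sensor=L: ✓ → 4
sensor=U: ✓ → 37
sensor=H: ✗
sensor=Z: ✓ → 23
sensor=Q: ✗
sensor=S: ✗
sensor=X: ✗
sensor=J: ✗
sensor=V: ✓ → 80
sensor=C: ✓ → 100
sensor=M: ✗
sensor=A: ✗
sensor=P: ✗
sensor=E: ✗
humidity_avg = (4 + 37 + 23 + 80 + 100) / 5 = 48.8
—
[temp_sum: temp > 30]
sensor=L: ✗
sensor=U: ✓ → 37
sensor=H: ✗
sensor=Z: ✓ → 23
sensor=Q: ✗
sensor=S: ✗
sensor=X: ✓ → 74
sensor=J: ✗
sensor=V: ✗
sensor=C: ✗
sensor=M: ✗
sensor=A: ✗
sensor=P: ✗
sensor=E: ✗
temp_sum = 37 + 23 + 74 = 134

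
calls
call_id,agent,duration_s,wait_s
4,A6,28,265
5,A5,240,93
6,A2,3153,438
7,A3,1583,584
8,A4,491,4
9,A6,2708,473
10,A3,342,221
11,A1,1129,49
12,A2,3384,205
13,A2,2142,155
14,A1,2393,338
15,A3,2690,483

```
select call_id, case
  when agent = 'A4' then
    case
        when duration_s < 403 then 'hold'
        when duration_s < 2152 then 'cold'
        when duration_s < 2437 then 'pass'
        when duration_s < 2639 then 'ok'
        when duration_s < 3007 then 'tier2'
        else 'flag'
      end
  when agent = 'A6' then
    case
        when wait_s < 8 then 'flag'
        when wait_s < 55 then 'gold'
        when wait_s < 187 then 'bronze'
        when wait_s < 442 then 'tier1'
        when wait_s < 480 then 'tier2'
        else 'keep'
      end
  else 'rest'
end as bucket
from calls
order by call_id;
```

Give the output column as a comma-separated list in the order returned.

call_id=4: agent='A6' → inner[wait_s < 442] → tier1
call_id=5: agent='A5' → outer ELSE → rest
call_id=6: agent='A2' → outer ELSE → rest
call_id=7: agent='A3' → outer ELSE → rest
call_id=8: agent='A4' → inner[duration_s < 2152] → cold
call_id=9: agent='A6' → inner[wait_s < 480] → tier2
call_id=10: agent='A3' → outer ELSE → rest
call_id=11: agent='A1' → outer ELSE → rest
call_id=12: agent='A2' → outer ELSE → rest
call_id=13: agent='A2' → outer ELSE → rest
call_id=14: agent='A1' → outer ELSE → rest
call_id=15: agent='A3' → outer ELSE → rest

tier1, rest, rest, rest, cold, tier2, rest, rest, rest, rest, rest, rest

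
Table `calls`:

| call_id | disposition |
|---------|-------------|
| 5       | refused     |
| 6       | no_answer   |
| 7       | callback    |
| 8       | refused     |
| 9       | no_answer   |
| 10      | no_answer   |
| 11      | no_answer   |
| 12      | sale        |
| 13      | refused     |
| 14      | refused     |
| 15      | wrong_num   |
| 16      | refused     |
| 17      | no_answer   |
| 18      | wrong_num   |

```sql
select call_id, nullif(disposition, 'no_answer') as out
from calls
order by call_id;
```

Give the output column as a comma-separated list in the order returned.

call_id=5: disposition=refused vs no_answer: differ → refused
call_id=6: disposition=no_answer vs no_answer: equal → NULL
call_id=7: disposition=callback vs no_answer: differ → callback
call_id=8: disposition=refused vs no_answer: differ → refused
call_id=9: disposition=no_answer vs no_answer: equal → NULL
call_id=10: disposition=no_answer vs no_answer: equal → NULL
call_id=11: disposition=no_answer vs no_answer: equal → NULL
call_id=12: disposition=sale vs no_answer: differ → sale
call_id=13: disposition=refused vs no_answer: differ → refused
call_id=14: disposition=refused vs no_answer: differ → refused
call_id=15: disposition=wrong_num vs no_answer: differ → wrong_num
call_id=16: disposition=refused vs no_answer: differ → refused
call_id=17: disposition=no_answer vs no_answer: equal → NULL
call_id=18: disposition=wrong_num vs no_answer: differ → wrong_num

refused, NULL, callback, refused, NULL, NULL, NULL, sale, refused, refused, wrong_num, refused, NULL, wrong_num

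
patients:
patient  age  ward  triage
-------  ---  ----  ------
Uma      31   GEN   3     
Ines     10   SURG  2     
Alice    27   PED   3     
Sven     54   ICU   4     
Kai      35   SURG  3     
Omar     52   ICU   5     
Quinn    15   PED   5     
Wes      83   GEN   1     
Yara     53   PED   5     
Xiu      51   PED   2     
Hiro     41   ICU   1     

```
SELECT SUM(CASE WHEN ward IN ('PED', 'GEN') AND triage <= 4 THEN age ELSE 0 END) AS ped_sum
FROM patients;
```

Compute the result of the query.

192

patient=Uma: ✓ → 31
patient=Ines: ✗
patient=Alice: ✓ → 27
patient=Sven: ✗
patient=Kai: ✗
patient=Omar: ✗
patient=Quinn: ✗
patient=Wes: ✓ → 83
patient=Yara: ✗
patient=Xiu: ✓ → 51
patient=Hiro: ✗
ped_sum = 31 + 27 + 83 + 51 = 192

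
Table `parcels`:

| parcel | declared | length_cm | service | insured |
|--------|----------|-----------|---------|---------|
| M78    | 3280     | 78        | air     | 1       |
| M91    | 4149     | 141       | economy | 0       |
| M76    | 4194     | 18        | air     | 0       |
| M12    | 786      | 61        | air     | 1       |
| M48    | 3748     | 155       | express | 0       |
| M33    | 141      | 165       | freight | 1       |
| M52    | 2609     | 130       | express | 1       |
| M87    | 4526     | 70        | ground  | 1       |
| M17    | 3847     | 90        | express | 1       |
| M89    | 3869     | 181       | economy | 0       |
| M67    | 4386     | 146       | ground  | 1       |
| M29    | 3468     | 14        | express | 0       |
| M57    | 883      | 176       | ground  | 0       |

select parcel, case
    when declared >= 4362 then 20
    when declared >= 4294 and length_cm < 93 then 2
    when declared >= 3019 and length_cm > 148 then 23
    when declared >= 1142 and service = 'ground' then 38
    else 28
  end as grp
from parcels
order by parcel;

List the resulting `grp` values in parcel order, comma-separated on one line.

parcel=M12: ELSE → 28
parcel=M17: ELSE → 28
parcel=M29: ELSE → 28
parcel=M33: ELSE → 28
parcel=M48: declared >= 3019 and length_cm > 148 → 23
parcel=M52: ELSE → 28
parcel=M57: ELSE → 28
parcel=M67: declared >= 4362 → 20
parcel=M76: ELSE → 28
parcel=M78: ELSE → 28
parcel=M87: declared >= 4362 → 20
parcel=M89: declared >= 3019 and length_cm > 148 → 23
parcel=M91: ELSE → 28

28, 28, 28, 28, 23, 28, 28, 20, 28, 28, 20, 23, 28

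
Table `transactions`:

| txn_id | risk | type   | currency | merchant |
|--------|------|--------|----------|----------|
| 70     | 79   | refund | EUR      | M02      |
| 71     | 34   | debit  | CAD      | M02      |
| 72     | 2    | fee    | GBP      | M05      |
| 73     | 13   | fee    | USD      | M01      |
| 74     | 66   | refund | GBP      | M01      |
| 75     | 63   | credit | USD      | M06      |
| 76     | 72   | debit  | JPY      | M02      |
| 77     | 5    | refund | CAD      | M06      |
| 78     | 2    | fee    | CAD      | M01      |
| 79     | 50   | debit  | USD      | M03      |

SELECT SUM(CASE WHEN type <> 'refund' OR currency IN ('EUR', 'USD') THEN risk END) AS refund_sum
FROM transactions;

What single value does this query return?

txn_id=70: ✓ → 79
txn_id=71: ✓ → 34
txn_id=72: ✓ → 2
txn_id=73: ✓ → 13
txn_id=74: ✗
txn_id=75: ✓ → 63
txn_id=76: ✓ → 72
txn_id=77: ✗
txn_id=78: ✓ → 2
txn_id=79: ✓ → 50
refund_sum = 79 + 34 + 2 + 13 + 63 + 72 + 2 + 50 = 315

315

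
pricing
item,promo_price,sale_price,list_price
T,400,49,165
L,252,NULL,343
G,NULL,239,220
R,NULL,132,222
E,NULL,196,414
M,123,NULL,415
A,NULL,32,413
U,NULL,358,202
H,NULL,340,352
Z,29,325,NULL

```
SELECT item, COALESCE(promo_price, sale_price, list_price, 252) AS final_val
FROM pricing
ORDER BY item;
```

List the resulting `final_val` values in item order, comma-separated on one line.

32, 196, 239, 340, 252, 123, 132, 400, 358, 29

item=A: promo_price=NULL, sale_price=32 → 32
item=E: promo_price=NULL, sale_price=196 → 196
item=G: promo_price=NULL, sale_price=239 → 239
item=H: promo_price=NULL, sale_price=340 → 340
item=L: promo_price=252 → 252
item=M: promo_price=123 → 123
item=R: promo_price=NULL, sale_price=132 → 132
item=T: promo_price=400 → 400
item=U: promo_price=NULL, sale_price=358 → 358
item=Z: promo_price=29 → 29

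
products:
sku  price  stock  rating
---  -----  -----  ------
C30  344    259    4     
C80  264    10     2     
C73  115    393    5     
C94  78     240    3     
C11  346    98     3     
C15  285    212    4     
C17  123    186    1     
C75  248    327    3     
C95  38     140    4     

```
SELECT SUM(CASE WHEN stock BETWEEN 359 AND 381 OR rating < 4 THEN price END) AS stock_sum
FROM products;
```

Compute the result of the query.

sku=C30: ✗
sku=C80: ✓ → 264
sku=C73: ✗
sku=C94: ✓ → 78
sku=C11: ✓ → 346
sku=C15: ✗
sku=C17: ✓ → 123
sku=C75: ✓ → 248
sku=C95: ✗
stock_sum = 264 + 78 + 346 + 123 + 248 = 1059

1059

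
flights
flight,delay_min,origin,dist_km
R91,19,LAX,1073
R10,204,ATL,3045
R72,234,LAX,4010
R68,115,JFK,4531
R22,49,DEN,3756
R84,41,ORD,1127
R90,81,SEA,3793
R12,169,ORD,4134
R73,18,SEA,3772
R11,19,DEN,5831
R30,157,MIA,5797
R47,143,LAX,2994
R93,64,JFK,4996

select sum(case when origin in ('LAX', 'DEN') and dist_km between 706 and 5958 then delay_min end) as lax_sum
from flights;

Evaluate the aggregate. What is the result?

464

flight=R91: ✓ → 19
flight=R10: ✗
flight=R72: ✓ → 234
flight=R68: ✗
flight=R22: ✓ → 49
flight=R84: ✗
flight=R90: ✗
flight=R12: ✗
flight=R73: ✗
flight=R11: ✓ → 19
flight=R30: ✗
flight=R47: ✓ → 143
flight=R93: ✗
lax_sum = 19 + 234 + 49 + 19 + 143 = 464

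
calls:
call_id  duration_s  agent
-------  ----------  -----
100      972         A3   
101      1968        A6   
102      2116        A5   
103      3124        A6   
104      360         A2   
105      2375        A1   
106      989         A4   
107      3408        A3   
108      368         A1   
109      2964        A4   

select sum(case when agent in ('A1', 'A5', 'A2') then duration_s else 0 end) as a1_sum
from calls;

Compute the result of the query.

call_id=100: ✗
call_id=101: ✗
call_id=102: ✓ → 2116
call_id=103: ✗
call_id=104: ✓ → 360
call_id=105: ✓ → 2375
call_id=106: ✗
call_id=107: ✗
call_id=108: ✓ → 368
call_id=109: ✗
a1_sum = 2116 + 360 + 2375 + 368 = 5219

5219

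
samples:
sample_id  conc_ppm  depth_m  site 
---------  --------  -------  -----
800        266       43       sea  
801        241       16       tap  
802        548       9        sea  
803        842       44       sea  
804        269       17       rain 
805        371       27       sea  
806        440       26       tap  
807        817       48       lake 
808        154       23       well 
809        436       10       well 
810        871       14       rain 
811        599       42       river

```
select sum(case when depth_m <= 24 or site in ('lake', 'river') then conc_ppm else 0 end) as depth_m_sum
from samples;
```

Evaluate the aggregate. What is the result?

sample_id=800: ✗
sample_id=801: ✓ → 241
sample_id=802: ✓ → 548
sample_id=803: ✗
sample_id=804: ✓ → 269
sample_id=805: ✗
sample_id=806: ✗
sample_id=807: ✓ → 817
sample_id=808: ✓ → 154
sample_id=809: ✓ → 436
sample_id=810: ✓ → 871
sample_id=811: ✓ → 599
depth_m_sum = 241 + 548 + 269 + 817 + 154 + 436 + 871 + 599 = 3935

3935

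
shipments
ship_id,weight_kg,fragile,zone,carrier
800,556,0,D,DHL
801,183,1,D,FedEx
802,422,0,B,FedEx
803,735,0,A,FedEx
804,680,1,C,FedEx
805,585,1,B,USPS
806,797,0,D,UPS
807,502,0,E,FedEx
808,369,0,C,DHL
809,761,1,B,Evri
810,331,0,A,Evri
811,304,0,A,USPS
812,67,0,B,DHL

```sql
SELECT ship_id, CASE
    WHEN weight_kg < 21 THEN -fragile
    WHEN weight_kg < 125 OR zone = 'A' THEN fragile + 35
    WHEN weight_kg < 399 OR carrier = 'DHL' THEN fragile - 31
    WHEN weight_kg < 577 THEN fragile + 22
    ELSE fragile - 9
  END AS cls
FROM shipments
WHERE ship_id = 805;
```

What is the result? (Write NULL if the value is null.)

ship_id = 805: weight_kg=585, fragile=1, zone=B, carrier=USPS.
weight_kg < 21 → false
weight_kg < 125 OR zone = 'A' → false
weight_kg < 399 OR carrier = 'DHL' → false
weight_kg < 577 → false
No prior WHEN matched → ELSE → -8

-8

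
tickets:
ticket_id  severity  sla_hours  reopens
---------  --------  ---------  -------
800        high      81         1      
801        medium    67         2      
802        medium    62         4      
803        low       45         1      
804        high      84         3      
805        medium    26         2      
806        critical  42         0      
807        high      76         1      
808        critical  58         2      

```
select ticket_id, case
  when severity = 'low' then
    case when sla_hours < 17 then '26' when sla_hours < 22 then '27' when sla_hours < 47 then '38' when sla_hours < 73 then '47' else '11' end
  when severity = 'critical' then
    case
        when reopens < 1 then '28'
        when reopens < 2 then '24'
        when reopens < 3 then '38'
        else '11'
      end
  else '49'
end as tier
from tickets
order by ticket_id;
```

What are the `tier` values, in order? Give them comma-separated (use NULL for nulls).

ticket_id=800: severity='high' → outer ELSE → 49
ticket_id=801: severity='medium' → outer ELSE → 49
ticket_id=802: severity='medium' → outer ELSE → 49
ticket_id=803: severity='low' → inner[sla_hours < 47] → 38
ticket_id=804: severity='high' → outer ELSE → 49
ticket_id=805: severity='medium' → outer ELSE → 49
ticket_id=806: severity='critical' → inner[reopens < 1] → 28
ticket_id=807: severity='high' → outer ELSE → 49
ticket_id=808: severity='critical' → inner[reopens < 3] → 38

49, 49, 49, 38, 49, 49, 28, 49, 38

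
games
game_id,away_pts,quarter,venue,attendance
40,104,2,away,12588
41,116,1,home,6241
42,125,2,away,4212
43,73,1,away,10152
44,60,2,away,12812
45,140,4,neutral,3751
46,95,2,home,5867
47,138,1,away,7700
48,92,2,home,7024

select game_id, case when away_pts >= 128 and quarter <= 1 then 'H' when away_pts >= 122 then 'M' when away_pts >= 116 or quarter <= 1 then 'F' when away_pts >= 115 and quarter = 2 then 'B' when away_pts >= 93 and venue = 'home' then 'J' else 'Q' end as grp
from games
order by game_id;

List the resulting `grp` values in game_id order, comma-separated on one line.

Q, F, M, F, Q, M, J, H, Q

game_id=40: ELSE → Q
game_id=41: away_pts >= 116 or quarter <= 1 → F
game_id=42: away_pts >= 122 → M
game_id=43: away_pts >= 116 or quarter <= 1 → F
game_id=44: ELSE → Q
game_id=45: away_pts >= 122 → M
game_id=46: away_pts >= 93 and venue = 'home' → J
game_id=47: away_pts >= 128 and quarter <= 1 → H
game_id=48: ELSE → Q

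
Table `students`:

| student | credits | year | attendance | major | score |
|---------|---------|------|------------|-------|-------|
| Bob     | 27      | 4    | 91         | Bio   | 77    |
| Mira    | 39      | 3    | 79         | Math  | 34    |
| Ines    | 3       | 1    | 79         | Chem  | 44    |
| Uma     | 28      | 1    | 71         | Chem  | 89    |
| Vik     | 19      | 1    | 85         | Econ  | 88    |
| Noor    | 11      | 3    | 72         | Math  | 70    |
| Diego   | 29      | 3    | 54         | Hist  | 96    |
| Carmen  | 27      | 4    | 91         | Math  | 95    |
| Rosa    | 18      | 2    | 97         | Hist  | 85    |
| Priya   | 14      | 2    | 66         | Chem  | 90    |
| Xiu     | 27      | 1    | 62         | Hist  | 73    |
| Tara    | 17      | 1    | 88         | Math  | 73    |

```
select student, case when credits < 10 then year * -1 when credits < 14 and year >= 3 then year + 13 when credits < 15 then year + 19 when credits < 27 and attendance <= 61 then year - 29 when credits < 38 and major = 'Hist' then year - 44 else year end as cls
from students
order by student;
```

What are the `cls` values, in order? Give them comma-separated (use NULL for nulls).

4, 4, -41, -1, 3, 16, 21, -42, 1, 1, 1, -43

student=Bob: ELSE → 4
student=Carmen: ELSE → 4
student=Diego: credits < 38 and major = 'Hist' → -41
student=Ines: credits < 10 → -1
student=Mira: ELSE → 3
student=Noor: credits < 14 and year >= 3 → 16
student=Priya: credits < 15 → 21
student=Rosa: credits < 38 and major = 'Hist' → -42
student=Tara: ELSE → 1
student=Uma: ELSE → 1
student=Vik: ELSE → 1
student=Xiu: credits < 38 and major = 'Hist' → -43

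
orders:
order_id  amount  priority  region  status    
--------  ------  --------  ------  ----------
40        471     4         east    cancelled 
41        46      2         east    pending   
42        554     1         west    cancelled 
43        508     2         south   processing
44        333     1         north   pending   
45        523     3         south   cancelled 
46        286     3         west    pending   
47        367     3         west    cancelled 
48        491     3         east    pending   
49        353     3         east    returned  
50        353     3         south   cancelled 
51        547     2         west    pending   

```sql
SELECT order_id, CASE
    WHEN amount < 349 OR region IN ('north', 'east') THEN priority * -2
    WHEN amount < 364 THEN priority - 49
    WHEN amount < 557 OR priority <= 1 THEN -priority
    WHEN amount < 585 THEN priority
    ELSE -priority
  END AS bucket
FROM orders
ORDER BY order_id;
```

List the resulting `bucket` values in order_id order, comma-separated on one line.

-8, -4, -1, -2, -2, -3, -6, -3, -6, -6, -46, -2

order_id=40: amount < 349 OR region IN ('north', 'east') → -8
order_id=41: amount < 349 OR region IN ('north', 'east') → -4
order_id=42: amount < 557 OR priority <= 1 → -1
order_id=43: amount < 557 OR priority <= 1 → -2
order_id=44: amount < 349 OR region IN ('north', 'east') → -2
order_id=45: amount < 557 OR priority <= 1 → -3
order_id=46: amount < 349 OR region IN ('north', 'east') → -6
order_id=47: amount < 557 OR priority <= 1 → -3
order_id=48: amount < 349 OR region IN ('north', 'east') → -6
order_id=49: amount < 349 OR region IN ('north', 'east') → -6
order_id=50: amount < 364 → -46
order_id=51: amount < 557 OR priority <= 1 → -2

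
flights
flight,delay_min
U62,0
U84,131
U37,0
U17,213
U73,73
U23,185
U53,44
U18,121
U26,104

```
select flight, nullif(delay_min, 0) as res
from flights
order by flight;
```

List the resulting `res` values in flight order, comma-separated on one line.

flight=U17: delay_min=213 vs 0: differ → 213
flight=U18: delay_min=121 vs 0: differ → 121
flight=U23: delay_min=185 vs 0: differ → 185
flight=U26: delay_min=104 vs 0: differ → 104
flight=U37: delay_min=0 vs 0: equal → NULL
flight=U53: delay_min=44 vs 0: differ → 44
flight=U62: delay_min=0 vs 0: equal → NULL
flight=U73: delay_min=73 vs 0: differ → 73
flight=U84: delay_min=131 vs 0: differ → 131

213, 121, 185, 104, NULL, 44, NULL, 73, 131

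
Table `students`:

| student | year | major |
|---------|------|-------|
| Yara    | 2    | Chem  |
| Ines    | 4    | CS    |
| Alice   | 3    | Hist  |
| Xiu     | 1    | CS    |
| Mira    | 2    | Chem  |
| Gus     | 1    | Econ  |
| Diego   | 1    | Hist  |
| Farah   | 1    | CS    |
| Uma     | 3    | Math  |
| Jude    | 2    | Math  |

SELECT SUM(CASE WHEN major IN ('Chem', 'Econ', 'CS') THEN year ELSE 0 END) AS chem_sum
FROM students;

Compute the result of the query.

student=Yara: ✓ → 2
student=Ines: ✓ → 4
student=Alice: ✗
student=Xiu: ✓ → 1
student=Mira: ✓ → 2
student=Gus: ✓ → 1
student=Diego: ✗
student=Farah: ✓ → 1
student=Uma: ✗
student=Jude: ✗
chem_sum = 2 + 4 + 1 + 2 + 1 + 1 = 11

11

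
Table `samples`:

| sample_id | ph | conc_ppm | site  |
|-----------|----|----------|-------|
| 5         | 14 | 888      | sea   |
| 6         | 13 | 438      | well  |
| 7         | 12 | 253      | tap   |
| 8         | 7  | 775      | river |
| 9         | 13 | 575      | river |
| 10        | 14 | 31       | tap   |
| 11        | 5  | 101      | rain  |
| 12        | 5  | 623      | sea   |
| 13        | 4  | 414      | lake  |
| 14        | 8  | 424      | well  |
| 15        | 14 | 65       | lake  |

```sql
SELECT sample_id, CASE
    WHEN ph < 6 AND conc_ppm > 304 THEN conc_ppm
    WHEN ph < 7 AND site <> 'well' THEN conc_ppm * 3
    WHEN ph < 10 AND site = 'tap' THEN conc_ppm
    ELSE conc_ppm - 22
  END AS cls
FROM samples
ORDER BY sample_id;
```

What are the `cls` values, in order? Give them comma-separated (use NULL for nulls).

sample_id=5: ELSE → 866
sample_id=6: ELSE → 416
sample_id=7: ELSE → 231
sample_id=8: ELSE → 753
sample_id=9: ELSE → 553
sample_id=10: ELSE → 9
sample_id=11: ph < 7 AND site <> 'well' → 303
sample_id=12: ph < 6 AND conc_ppm > 304 → 623
sample_id=13: ph < 6 AND conc_ppm > 304 → 414
sample_id=14: ELSE → 402
sample_id=15: ELSE → 43

866, 416, 231, 753, 553, 9, 303, 623, 414, 402, 43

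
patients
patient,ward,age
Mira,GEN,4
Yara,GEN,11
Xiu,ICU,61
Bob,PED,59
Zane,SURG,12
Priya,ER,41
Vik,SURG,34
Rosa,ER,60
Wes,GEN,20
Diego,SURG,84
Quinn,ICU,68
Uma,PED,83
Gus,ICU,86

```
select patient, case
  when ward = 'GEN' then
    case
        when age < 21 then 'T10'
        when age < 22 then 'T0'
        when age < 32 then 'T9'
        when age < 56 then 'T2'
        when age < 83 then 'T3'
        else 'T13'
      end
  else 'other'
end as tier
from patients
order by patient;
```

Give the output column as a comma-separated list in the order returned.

patient=Bob: ward='PED' → outer ELSE → other
patient=Diego: ward='SURG' → outer ELSE → other
patient=Gus: ward='ICU' → outer ELSE → other
patient=Mira: ward='GEN' → inner[age < 21] → T10
patient=Priya: ward='ER' → outer ELSE → other
patient=Quinn: ward='ICU' → outer ELSE → other
patient=Rosa: ward='ER' → outer ELSE → other
patient=Uma: ward='PED' → outer ELSE → other
patient=Vik: ward='SURG' → outer ELSE → other
patient=Wes: ward='GEN' → inner[age < 21] → T10
patient=Xiu: ward='ICU' → outer ELSE → other
patient=Yara: ward='GEN' → inner[age < 21] → T10
patient=Zane: ward='SURG' → outer ELSE → other

other, other, other, T10, other, other, other, other, other, T10, other, T10, other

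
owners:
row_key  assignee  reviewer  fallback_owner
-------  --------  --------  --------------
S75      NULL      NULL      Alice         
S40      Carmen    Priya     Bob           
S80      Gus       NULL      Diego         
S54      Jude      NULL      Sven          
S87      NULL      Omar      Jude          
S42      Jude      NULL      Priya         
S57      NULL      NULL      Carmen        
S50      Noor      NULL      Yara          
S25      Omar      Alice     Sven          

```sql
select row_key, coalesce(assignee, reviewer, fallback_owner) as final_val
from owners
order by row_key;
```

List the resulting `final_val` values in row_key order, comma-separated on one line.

Omar, Carmen, Jude, Noor, Jude, Carmen, Alice, Gus, Omar

row_key=S25: assignee=Omar → Omar
row_key=S40: assignee=Carmen → Carmen
row_key=S42: assignee=Jude → Jude
row_key=S50: assignee=Noor → Noor
row_key=S54: assignee=Jude → Jude
row_key=S57: assignee=NULL, reviewer=NULL, fallback_owner=Carmen → Carmen
row_key=S75: assignee=NULL, reviewer=NULL, fallback_owner=Alice → Alice
row_key=S80: assignee=Gus → Gus
row_key=S87: assignee=NULL, reviewer=Omar → Omar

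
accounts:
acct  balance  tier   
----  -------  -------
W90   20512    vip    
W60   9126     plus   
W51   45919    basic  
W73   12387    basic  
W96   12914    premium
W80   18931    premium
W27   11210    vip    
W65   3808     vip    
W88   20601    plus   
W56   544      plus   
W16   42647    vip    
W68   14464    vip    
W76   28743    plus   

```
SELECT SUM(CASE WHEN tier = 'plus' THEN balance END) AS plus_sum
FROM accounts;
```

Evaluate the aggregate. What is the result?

acct=W90: ✗
acct=W60: ✓ → 9126
acct=W51: ✗
acct=W73: ✗
acct=W96: ✗
acct=W80: ✗
acct=W27: ✗
acct=W65: ✗
acct=W88: ✓ → 20601
acct=W56: ✓ → 544
acct=W16: ✗
acct=W68: ✗
acct=W76: ✓ → 28743
plus_sum = 9126 + 20601 + 544 + 28743 = 59014

59014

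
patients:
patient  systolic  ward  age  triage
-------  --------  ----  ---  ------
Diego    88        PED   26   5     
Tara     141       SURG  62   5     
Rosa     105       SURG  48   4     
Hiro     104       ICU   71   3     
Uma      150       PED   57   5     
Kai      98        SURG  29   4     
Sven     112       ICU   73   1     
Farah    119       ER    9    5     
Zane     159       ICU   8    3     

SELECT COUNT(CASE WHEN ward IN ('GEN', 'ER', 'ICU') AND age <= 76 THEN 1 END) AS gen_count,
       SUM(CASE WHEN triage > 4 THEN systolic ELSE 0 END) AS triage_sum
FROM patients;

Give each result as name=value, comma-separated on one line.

gen_count=4, triage_sum=498

[gen_count: ward IN ('GEN', 'ER', 'ICU') AND age <= 76]
patient=Diego: ✗
patient=Tara: ✗
patient=Rosa: ✗
patient=Hiro: ✓ → 1
patient=Uma: ✗
patient=Kai: ✗
patient=Sven: ✓ → 1
patient=Farah: ✓ → 1
patient=Zane: ✓ → 1
gen_count = COUNT(1, 1, 1, 1) = 4
—
[triage_sum: triage > 4]
patient=Diego: ✓ → 88
patient=Tara: ✓ → 141
patient=Rosa: ✗
patient=Hiro: ✗
patient=Uma: ✓ → 150
patient=Kai: ✗
patient=Sven: ✗
patient=Farah: ✓ → 119
patient=Zane: ✗
triage_sum = 88 + 141 + 150 + 119 = 498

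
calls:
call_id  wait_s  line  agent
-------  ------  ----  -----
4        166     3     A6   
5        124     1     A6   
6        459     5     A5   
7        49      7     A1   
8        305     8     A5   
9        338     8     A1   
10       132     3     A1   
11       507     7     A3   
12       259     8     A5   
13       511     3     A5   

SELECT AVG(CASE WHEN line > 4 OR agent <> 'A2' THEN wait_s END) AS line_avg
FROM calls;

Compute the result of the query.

call_id=4: ✓ → 166
call_id=5: ✓ → 124
call_id=6: ✓ → 459
call_id=7: ✓ → 49
call_id=8: ✓ → 305
call_id=9: ✓ → 338
call_id=10: ✓ → 132
call_id=11: ✓ → 507
call_id=12: ✓ → 259
call_id=13: ✓ → 511
line_avg = (166 + 124 + 459 + 49 + 305 + 338 + 132 + 507 + 259 + 511) / 10 = 285

285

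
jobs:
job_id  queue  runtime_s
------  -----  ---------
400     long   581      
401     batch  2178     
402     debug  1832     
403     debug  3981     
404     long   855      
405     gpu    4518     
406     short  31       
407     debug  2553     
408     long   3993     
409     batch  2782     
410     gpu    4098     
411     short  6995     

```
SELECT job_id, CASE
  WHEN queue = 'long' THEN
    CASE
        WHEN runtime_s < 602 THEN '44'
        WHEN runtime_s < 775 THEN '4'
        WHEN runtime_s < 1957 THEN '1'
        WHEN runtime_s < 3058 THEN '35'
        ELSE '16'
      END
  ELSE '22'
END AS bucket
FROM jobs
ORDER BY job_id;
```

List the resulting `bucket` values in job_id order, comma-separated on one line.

job_id=400: queue='long' → inner[runtime_s < 602] → 44
job_id=401: queue='batch' → outer ELSE → 22
job_id=402: queue='debug' → outer ELSE → 22
job_id=403: queue='debug' → outer ELSE → 22
job_id=404: queue='long' → inner[runtime_s < 1957] → 1
job_id=405: queue='gpu' → outer ELSE → 22
job_id=406: queue='short' → outer ELSE → 22
job_id=407: queue='debug' → outer ELSE → 22
job_id=408: queue='long' → inner[ELSE] → 16
job_id=409: queue='batch' → outer ELSE → 22
job_id=410: queue='gpu' → outer ELSE → 22
job_id=411: queue='short' → outer ELSE → 22

44, 22, 22, 22, 1, 22, 22, 22, 16, 22, 22, 22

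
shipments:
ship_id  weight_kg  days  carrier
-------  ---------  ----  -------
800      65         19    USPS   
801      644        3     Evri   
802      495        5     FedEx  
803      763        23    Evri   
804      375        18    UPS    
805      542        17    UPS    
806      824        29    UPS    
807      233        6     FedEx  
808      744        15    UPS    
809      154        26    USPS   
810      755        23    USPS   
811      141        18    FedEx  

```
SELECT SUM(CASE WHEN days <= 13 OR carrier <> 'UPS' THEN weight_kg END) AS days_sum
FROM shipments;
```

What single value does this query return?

3250

ship_id=800: ✓ → 65
ship_id=801: ✓ → 644
ship_id=802: ✓ → 495
ship_id=803: ✓ → 763
ship_id=804: ✗
ship_id=805: ✗
ship_id=806: ✗
ship_id=807: ✓ → 233
ship_id=808: ✗
ship_id=809: ✓ → 154
ship_id=810: ✓ → 755
ship_id=811: ✓ → 141
days_sum = 65 + 644 + 495 + 763 + 233 + 154 + 755 + 141 = 3250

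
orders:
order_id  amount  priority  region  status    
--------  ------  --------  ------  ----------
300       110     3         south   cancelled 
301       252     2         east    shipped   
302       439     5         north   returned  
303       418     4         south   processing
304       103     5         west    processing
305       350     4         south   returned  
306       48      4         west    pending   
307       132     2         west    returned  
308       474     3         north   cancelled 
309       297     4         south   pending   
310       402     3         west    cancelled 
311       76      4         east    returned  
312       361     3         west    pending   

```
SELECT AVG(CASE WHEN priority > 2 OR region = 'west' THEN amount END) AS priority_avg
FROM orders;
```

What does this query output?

order_id=300: ✓ → 110
order_id=301: ✗
order_id=302: ✓ → 439
order_id=303: ✓ → 418
order_id=304: ✓ → 103
order_id=305: ✓ → 350
order_id=306: ✓ → 48
order_id=307: ✓ → 132
order_id=308: ✓ → 474
order_id=309: ✓ → 297
order_id=310: ✓ → 402
order_id=311: ✓ → 76
order_id=312: ✓ → 361
priority_avg = (110 + 439 + 418 + 103 + 350 + 48 + 132 + 474 + 297 + 402 + 76 + 361) / 12 = 267.5

267.5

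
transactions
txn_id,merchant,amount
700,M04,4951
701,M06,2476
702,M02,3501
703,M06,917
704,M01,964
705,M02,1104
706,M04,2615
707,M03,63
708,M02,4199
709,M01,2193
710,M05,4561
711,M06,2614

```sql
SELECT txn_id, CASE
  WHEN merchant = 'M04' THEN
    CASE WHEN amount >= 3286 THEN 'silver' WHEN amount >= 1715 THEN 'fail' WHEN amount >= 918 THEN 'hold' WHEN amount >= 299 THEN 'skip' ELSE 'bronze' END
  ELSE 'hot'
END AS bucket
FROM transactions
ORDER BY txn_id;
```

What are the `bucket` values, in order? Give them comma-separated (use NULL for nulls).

txn_id=700: merchant='M04' → inner[amount >= 3286] → silver
txn_id=701: merchant='M06' → outer ELSE → hot
txn_id=702: merchant='M02' → outer ELSE → hot
txn_id=703: merchant='M06' → outer ELSE → hot
txn_id=704: merchant='M01' → outer ELSE → hot
txn_id=705: merchant='M02' → outer ELSE → hot
txn_id=706: merchant='M04' → inner[amount >= 1715] → fail
txn_id=707: merchant='M03' → outer ELSE → hot
txn_id=708: merchant='M02' → outer ELSE → hot
txn_id=709: merchant='M01' → outer ELSE → hot
txn_id=710: merchant='M05' → outer ELSE → hot
txn_id=711: merchant='M06' → outer ELSE → hot

silver, hot, hot, hot, hot, hot, fail, hot, hot, hot, hot, hot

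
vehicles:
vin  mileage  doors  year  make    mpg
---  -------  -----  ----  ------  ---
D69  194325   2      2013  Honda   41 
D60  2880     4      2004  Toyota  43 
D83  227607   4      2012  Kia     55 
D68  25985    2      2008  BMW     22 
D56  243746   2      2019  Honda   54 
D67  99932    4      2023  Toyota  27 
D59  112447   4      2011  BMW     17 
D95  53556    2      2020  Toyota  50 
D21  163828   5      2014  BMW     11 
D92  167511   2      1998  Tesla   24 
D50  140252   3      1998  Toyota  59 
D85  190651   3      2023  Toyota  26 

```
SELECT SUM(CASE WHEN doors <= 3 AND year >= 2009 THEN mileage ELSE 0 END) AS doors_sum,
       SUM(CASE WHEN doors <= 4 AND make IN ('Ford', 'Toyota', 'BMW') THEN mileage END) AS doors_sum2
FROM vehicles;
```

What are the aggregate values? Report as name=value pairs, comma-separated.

[doors_sum: doors <= 3 AND year >= 2009]
vin=D69: ✓ → 194325
vin=D60: ✗
vin=D83: ✗
vin=D68: ✗
vin=D56: ✓ → 243746
vin=D67: ✗
vin=D59: ✗
vin=D95: ✓ → 53556
vin=D21: ✗
vin=D92: ✗
vin=D50: ✗
vin=D85: ✓ → 190651
doors_sum = 194325 + 243746 + 53556 + 190651 = 682278
—
[doors_sum2: doors <= 4 AND make IN ('Ford', 'Toyota', 'BMW')]
vin=D69: ✗
vin=D60: ✓ → 2880
vin=D83: ✗
vin=D68: ✓ → 25985
vin=D56: ✗
vin=D67: ✓ → 99932
vin=D59: ✓ → 112447
vin=D95: ✓ → 53556
vin=D21: ✗
vin=D92: ✗
vin=D50: ✓ → 140252
vin=D85: ✓ → 190651
doors_sum2 = 2880 + 25985 + 99932 + 112447 + 53556 + 140252 + 190651 = 625703

doors_sum=682278, doors_sum2=625703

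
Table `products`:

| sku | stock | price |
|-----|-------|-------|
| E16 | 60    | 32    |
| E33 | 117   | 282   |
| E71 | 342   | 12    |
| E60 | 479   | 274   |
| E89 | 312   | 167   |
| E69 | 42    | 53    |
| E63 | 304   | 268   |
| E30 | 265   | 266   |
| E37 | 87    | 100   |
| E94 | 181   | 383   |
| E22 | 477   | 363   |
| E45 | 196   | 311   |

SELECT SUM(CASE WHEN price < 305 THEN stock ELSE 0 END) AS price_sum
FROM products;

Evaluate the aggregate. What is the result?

2008

sku=E16: ✓ → 60
sku=E33: ✓ → 117
sku=E71: ✓ → 342
sku=E60: ✓ → 479
sku=E89: ✓ → 312
sku=E69: ✓ → 42
sku=E63: ✓ → 304
sku=E30: ✓ → 265
sku=E37: ✓ → 87
sku=E94: ✗
sku=E22: ✗
sku=E45: ✗
price_sum = 60 + 117 + 342 + 479 + 312 + 42 + 304 + 265 + 87 = 2008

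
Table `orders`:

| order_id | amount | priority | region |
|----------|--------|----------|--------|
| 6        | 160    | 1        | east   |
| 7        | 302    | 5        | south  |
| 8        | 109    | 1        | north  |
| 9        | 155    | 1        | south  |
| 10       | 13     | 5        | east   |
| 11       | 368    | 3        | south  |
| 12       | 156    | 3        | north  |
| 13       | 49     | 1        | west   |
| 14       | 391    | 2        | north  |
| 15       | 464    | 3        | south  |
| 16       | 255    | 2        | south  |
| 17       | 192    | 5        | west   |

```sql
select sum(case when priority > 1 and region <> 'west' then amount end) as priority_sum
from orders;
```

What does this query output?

1949

order_id=6: ✗
order_id=7: ✓ → 302
order_id=8: ✗
order_id=9: ✗
order_id=10: ✓ → 13
order_id=11: ✓ → 368
order_id=12: ✓ → 156
order_id=13: ✗
order_id=14: ✓ → 391
order_id=15: ✓ → 464
order_id=16: ✓ → 255
order_id=17: ✗
priority_sum = 302 + 13 + 368 + 156 + 391 + 464 + 255 = 1949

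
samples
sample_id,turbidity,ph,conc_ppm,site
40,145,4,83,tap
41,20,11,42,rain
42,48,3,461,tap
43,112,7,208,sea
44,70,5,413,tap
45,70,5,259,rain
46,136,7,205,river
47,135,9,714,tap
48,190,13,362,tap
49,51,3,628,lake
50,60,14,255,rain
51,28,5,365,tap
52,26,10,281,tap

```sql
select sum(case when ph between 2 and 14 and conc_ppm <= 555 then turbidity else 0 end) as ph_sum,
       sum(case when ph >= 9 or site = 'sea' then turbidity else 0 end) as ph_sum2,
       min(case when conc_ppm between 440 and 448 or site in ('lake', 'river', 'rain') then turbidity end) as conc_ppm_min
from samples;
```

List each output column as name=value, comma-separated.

ph_sum=905, ph_sum2=543, conc_ppm_min=20

[ph_sum: ph between 2 and 14 and conc_ppm <= 555]
sample_id=40: ✓ → 145
sample_id=41: ✓ → 20
sample_id=42: ✓ → 48
sample_id=43: ✓ → 112
sample_id=44: ✓ → 70
sample_id=45: ✓ → 70
sample_id=46: ✓ → 136
sample_id=47: ✗
sample_id=48: ✓ → 190
sample_id=49: ✗
sample_id=50: ✓ → 60
sample_id=51: ✓ → 28
sample_id=52: ✓ → 26
ph_sum = 145 + 20 + 48 + 112 + 70 + 70 + 136 + 190 + 60 + 28 + 26 = 905
—
[ph_sum2: ph >= 9 or site = 'sea']
sample_id=40: ✗
sample_id=41: ✓ → 20
sample_id=42: ✗
sample_id=43: ✓ → 112
sample_id=44: ✗
sample_id=45: ✗
sample_id=46: ✗
sample_id=47: ✓ → 135
sample_id=48: ✓ → 190
sample_id=49: ✗
sample_id=50: ✓ → 60
sample_id=51: ✗
sample_id=52: ✓ → 26
ph_sum2 = 20 + 112 + 135 + 190 + 60 + 26 = 543
—
[conc_ppm_min: conc_ppm between 440 and 448 or site in ('lake', 'river', 'rain')]
sample_id=40: ✗
sample_id=41: ✓ → 20
sample_id=42: ✗
sample_id=43: ✗
sample_id=44: ✗
sample_id=45: ✓ → 70
sample_id=46: ✓ → 136
sample_id=47: ✗
sample_id=48: ✗
sample_id=49: ✓ → 51
sample_id=50: ✓ → 60
sample_id=51: ✗
sample_id=52: ✗
conc_ppm_min = MIN(20, 70, 136, 51, 60) = 20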